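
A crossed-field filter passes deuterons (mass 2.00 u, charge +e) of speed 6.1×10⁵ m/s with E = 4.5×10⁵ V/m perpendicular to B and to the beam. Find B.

B = 0.74 T

Balance of forces in the selector: qE = qvB ⇒ B = E/v.
B = 4.5×10⁵/6.1×10⁵ = 0.74 T.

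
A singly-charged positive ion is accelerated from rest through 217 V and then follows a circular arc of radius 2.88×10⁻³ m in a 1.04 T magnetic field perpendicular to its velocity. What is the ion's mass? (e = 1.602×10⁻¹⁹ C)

m ≈ 3.31×10⁻²⁷ kg

Combine |q|V = ½mv² and r = mv/(|q|B): eliminate v to get m = qB²r²/(2V).
m = (1.602×10⁻¹⁹)(1.04)²(2.88×10⁻³)²/(2·217) ≈ 3.31×10⁻²⁷ kg.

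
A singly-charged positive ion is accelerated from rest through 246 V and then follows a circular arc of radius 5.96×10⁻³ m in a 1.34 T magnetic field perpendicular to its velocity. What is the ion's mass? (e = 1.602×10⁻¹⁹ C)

Combine |q|V = ½mv² and r = mv/(|q|B): eliminate v to get m = qB²r²/(2V).
m = (1.602×10⁻¹⁹)(1.34)²(5.96×10⁻³)²/(2·246) ≈ 2.08×10⁻²⁶ kg.

m ≈ 2.08×10⁻²⁶ kg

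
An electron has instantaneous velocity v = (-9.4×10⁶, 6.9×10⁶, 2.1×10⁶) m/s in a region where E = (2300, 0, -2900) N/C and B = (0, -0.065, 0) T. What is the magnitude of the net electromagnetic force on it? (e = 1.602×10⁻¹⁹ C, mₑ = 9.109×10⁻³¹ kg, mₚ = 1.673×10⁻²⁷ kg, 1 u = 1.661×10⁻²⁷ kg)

|F| ≈ 9.99×10⁻¹⁴ N

v×B = (1.36×10⁵, 0, 6.11×10⁵) N/C.
E + v×B = (1.39×10⁵, 0, 6.08×10⁵) N/C.
F = q(E + v×B) = (−1.602×10⁻¹⁹ C)·(1.39×10⁵, 0, 6.08×10⁵) = (-2.22×10⁻¹⁴, 0, -9.74×10⁻¹⁴) N.
|F| = 9.99×10⁻¹⁴ N.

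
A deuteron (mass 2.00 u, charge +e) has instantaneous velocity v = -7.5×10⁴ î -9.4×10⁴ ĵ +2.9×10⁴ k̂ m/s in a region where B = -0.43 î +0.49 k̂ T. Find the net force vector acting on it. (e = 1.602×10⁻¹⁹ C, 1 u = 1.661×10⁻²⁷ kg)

v×B = (-4.61×10⁴, 2.43×10⁴, -4.04×10⁴) N/C.
F = q v×B = (1.602×10⁻¹⁹ C)·(-4.61×10⁴, 2.43×10⁴, -4.04×10⁴) = (-7.38×10⁻¹⁵, 3.89×10⁻¹⁵, -6.48×10⁻¹⁵) N.

F ≈ (-7.38×10⁻¹⁵, 3.89×10⁻¹⁵, -6.48×10⁻¹⁵) N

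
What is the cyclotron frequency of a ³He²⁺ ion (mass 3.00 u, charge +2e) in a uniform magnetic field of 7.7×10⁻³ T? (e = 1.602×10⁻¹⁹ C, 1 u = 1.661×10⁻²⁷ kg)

f = |q|B/(2πm).
f = (3.204×10⁻¹⁹)(7.7×10⁻³)/(2π·4.983×10⁻²⁷) ≈ 7.9×10⁴ Hz.

f ≈ 7.9×10⁴ Hz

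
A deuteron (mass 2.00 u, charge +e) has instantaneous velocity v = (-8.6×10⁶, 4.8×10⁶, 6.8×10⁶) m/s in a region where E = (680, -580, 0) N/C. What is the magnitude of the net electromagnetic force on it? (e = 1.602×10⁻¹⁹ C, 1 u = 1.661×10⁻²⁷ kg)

|F| ≈ 1.43×10⁻¹⁶ N

Only an electric field acts, so F = qE = (1.602×10⁻¹⁹ C)·(680, -580, 0) = (1.09×10⁻¹⁶, -9.29×10⁻¹⁷, 0) N.
|F| = 1.43×10⁻¹⁶ N.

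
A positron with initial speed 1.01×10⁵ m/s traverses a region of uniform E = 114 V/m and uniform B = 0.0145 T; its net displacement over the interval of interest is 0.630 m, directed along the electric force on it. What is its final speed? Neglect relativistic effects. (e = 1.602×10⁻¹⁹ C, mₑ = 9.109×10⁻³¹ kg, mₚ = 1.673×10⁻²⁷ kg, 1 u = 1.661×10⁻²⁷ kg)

B does no work; ΔKE = |q|E d.
½mv_f² = ½mv₀² + |q|Ed = ½(9.109×10⁻³¹)(1.01×10⁵)² + (1.602×10⁻¹⁹)(114)(0.630) ≈ 4.646×10⁻²¹ J + 1.151×10⁻¹⁷ J ≈ 1.151×10⁻¹⁷ J.
v_f = √(2·1.151×10⁻¹⁷/9.109×10⁻³¹) ≈ 5.03×10⁶ m/s.

v_f ≈ 5.03×10⁶ m/s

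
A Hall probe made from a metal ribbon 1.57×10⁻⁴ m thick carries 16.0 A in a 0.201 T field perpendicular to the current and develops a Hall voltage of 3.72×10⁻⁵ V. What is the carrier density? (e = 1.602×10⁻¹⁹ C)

From V_H = IB/(n e t), n = IB/(V_H e t).
n = (16.0)(0.201)/((3.72×10⁻⁵)(1.602×10⁻¹⁹)(1.57×10⁻⁴)) ≈ 3.44×10²⁷ m⁻³.

n ≈ 3.44×10²⁷ m⁻³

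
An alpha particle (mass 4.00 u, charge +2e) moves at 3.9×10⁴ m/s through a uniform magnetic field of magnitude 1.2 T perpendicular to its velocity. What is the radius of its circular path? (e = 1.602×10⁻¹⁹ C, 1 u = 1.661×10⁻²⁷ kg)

r ≈ 6.7×10⁻⁴ m

The magnetic force provides the centripetal force: |q|vB = mv²/r.
r = mv/(|q|B) = (6.644×10⁻²⁷)(3.9×10⁴)/((3.204×10⁻¹⁹)(1.2)) ≈ 6.7×10⁻⁴ m.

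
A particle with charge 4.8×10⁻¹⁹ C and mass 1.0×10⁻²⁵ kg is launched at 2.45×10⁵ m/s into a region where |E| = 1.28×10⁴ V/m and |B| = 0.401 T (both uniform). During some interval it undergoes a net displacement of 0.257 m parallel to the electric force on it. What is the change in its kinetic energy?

ΔKE ≈ 1.58×10⁻¹⁵ J

The magnetic force is always ⟂ v and does no work; only the electric force changes KE.
ΔKE = F_E · d = |q|E d = (4.8×10⁻¹⁹)(1.28×10⁴)(0.257) ≈ 1.58×10⁻¹⁵ J.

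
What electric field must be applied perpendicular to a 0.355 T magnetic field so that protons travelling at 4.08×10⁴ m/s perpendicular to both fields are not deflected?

E = 1.45×10⁴ V/m

For straight-line motion qE = qvB, so E = vB.
E = 4.08×10⁴ × 0.355 = 1.45×10⁴ V/m.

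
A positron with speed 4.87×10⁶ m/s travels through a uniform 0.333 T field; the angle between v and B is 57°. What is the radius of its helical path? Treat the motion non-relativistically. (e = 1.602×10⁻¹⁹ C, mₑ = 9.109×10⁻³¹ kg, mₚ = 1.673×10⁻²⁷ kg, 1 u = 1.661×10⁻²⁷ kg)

r ≈ 6.97×10⁻⁵ m

v⊥ = v sinθ = 4.87×10⁶·sin57° ≈ 4.084×10⁶ m/s.
r = m v⊥/(|q|B) = (9.109×10⁻³¹)(4.084×10⁶)/((1.602×10⁻¹⁹)(0.333)) ≈ 6.97×10⁻⁵ m.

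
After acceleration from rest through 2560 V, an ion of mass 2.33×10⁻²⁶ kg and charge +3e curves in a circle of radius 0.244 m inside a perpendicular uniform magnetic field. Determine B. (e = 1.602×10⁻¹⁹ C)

B ≈ 0.0646 T

v = √(2|q|V/m) = √(2·4.806×10⁻¹⁹·2560/2.33×10⁻²⁶) ≈ 3.250×10⁵ m/s.
B = mv/(|q|r) = (2.33×10⁻²⁶)(3.250×10⁵)/((4.806×10⁻¹⁹)(0.244)) ≈ 0.0646 T.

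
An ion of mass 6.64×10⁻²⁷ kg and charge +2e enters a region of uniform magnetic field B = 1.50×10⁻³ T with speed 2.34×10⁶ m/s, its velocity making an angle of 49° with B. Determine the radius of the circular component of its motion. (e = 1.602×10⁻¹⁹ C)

r ≈ 24.4 m

v⊥ = v sinθ = 2.34×10⁶·sin49° ≈ 1.766×10⁶ m/s.
r = m v⊥/(|q|B) = (6.64×10⁻²⁷)(1.766×10⁶)/((3.204×10⁻¹⁹)(1.50×10⁻³)) ≈ 24.4 m.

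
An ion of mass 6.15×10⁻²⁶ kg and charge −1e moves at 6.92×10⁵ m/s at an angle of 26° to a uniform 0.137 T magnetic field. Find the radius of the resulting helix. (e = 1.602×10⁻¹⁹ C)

r ≈ 0.850 m

v⊥ = v sinθ = 6.92×10⁵·sin26° ≈ 3.034×10⁵ m/s.
r = m v⊥/(|q|B) = (6.15×10⁻²⁶)(3.034×10⁵)/((1.602×10⁻¹⁹)(0.137)) ≈ 0.850 m.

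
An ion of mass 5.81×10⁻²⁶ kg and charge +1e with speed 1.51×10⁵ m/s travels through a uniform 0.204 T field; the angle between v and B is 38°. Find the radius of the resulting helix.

r ≈ 0.165 m

v⊥ = v sinθ = 1.51×10⁵·sin38° ≈ 9.296×10⁴ m/s.
r = m v⊥/(|q|B) = (5.81×10⁻²⁶)(9.296×10⁴)/((1.602×10⁻¹⁹)(0.204)) ≈ 0.165 m.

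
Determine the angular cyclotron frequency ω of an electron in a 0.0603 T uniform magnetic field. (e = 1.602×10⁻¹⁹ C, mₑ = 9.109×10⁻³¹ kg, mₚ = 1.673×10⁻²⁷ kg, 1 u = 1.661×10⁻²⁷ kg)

ω ≈ 1.06×10¹⁰ rad/s

ω = |q|B/m.
ω = (1.602×10⁻¹⁹)(0.0603)/9.109×10⁻³¹ ≈ 1.06×10¹⁰ rad/s.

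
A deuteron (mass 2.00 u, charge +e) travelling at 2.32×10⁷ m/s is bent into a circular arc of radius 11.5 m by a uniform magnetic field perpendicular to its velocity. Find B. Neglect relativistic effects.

B ≈ 0.0418 T

From |q|vB = mv²/r, B = mv/(|q|r).
B = (3.322×10⁻²⁷)(2.32×10⁷)/((1.602×10⁻¹⁹)(11.5)) ≈ 0.0418 T.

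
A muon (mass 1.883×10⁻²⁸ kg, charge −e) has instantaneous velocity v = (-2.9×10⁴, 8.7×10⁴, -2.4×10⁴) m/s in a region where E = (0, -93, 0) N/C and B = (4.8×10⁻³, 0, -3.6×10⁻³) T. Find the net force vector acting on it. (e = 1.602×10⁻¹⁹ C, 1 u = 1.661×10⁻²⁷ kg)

F ≈ (5.02×10⁻¹⁷, 5.01×10⁻¹⁷, 6.69×10⁻¹⁷) N

v×B = (-313, -220, -418) N/C.
E + v×B = (-313, -313, -418) N/C.
F = q(E + v×B) = (−1.602×10⁻¹⁹ C)·(-313, -313, -418) = (5.02×10⁻¹⁷, 5.01×10⁻¹⁷, 6.69×10⁻¹⁷) N.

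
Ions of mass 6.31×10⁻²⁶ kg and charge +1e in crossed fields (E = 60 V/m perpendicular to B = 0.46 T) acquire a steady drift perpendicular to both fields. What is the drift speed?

The E×B drift speed is v_d = E/B.
v_d = 60/0.46 = 130 m/s.

v_d ≈ 130 m/s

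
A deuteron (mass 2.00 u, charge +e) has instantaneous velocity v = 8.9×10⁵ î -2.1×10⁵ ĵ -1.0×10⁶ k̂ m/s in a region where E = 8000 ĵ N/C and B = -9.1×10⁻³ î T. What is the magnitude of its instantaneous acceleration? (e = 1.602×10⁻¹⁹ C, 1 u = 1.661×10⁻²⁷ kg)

|a| ≈ 8.30×10¹¹ m/s²

v×B = (0, 9100, -1910) N/C.
E + v×B = (0, 1.71×10⁴, -1910) N/C.
F = q(E + v×B) = (1.602×10⁻¹⁹ C)·(0, 1.71×10⁴, -1910) = (0, 2.74×10⁻¹⁵, -3.06×10⁻¹⁶) N.
|a| = |F|/m = 2.756×10⁻¹⁵/3.322×10⁻²⁷ ≈ 8.30×10¹¹ m/s².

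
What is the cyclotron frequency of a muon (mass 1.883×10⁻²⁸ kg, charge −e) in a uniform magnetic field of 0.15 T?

f = |q|B/(2πm).
f = (1.602×10⁻¹⁹)(0.15)/(2π·1.883×10⁻²⁸) ≈ 2.0×10⁷ Hz.

f ≈ 2.0×10⁷ Hz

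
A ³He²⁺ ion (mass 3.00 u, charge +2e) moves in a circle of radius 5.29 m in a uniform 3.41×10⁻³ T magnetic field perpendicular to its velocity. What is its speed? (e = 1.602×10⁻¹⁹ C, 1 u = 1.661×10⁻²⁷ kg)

v ≈ 1.16×10⁶ m/s

From |q|vB = mv²/r, v = |q|Br/m.
v = (3.204×10⁻¹⁹)(3.41×10⁻³)(5.29)/4.983×10⁻²⁷ ≈ 1.16×10⁶ m/s.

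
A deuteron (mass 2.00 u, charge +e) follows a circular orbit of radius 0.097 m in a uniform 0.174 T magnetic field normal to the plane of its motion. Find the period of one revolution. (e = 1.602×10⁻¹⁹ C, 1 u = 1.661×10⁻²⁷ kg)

T ≈ 7.49×10⁻⁷ s

The cyclotron period depends only on m, q, B: T = 2πm/(|q|B).
T = 2π(3.322×10⁻²⁷)/((1.602×10⁻¹⁹)(0.174)) ≈ 7.49×10⁻⁷ s.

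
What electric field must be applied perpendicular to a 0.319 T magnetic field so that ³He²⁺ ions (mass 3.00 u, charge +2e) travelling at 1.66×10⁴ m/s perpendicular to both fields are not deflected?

For straight-line motion qE = qvB, so E = vB.
E = 1.66×10⁴ × 0.319 = 5300 V/m.

E = 5300 V/m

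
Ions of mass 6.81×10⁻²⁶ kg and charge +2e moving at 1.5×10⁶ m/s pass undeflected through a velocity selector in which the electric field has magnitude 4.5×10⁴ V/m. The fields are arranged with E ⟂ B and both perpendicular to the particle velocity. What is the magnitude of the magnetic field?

Balance of forces in the selector: qE = qvB ⇒ B = E/v.
B = 4.5×10⁴/1.5×10⁶ = 0.030 T.

B = 0.030 T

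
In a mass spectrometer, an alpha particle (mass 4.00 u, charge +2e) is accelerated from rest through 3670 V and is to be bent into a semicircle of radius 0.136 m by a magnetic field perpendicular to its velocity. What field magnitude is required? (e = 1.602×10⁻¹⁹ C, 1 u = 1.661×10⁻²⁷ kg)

v = √(2|q|V/m) = √(2·3.204×10⁻¹⁹·3670/6.644×10⁻²⁷) ≈ 5.949×10⁵ m/s.
B = mv/(|q|r) = (6.644×10⁻²⁷)(5.949×10⁵)/((3.204×10⁻¹⁹)(0.136)) ≈ 0.0907 T.

B ≈ 0.0907 T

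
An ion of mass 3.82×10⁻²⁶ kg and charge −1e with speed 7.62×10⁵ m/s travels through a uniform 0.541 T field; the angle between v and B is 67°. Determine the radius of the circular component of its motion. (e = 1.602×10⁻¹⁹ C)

v⊥ = v sinθ = 7.62×10⁵·sin67° ≈ 7.014×10⁵ m/s.
r = m v⊥/(|q|B) = (3.82×10⁻²⁶)(7.014×10⁵)/((1.602×10⁻¹⁹)(0.541)) ≈ 0.309 m.

r ≈ 0.309 m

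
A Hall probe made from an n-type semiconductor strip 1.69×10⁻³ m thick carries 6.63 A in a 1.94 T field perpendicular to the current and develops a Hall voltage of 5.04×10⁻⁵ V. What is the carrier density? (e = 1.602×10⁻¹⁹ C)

From V_H = IB/(n e t), n = IB/(V_H e t).
n = (6.63)(1.94)/((5.04×10⁻⁵)(1.602×10⁻¹⁹)(1.69×10⁻³)) ≈ 9.43×10²⁶ m⁻³.

n ≈ 9.43×10²⁶ m⁻³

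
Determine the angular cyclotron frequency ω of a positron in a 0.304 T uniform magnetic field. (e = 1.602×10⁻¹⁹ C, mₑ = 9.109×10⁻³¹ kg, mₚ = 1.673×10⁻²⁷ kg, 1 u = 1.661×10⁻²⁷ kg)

ω ≈ 5.35×10¹⁰ rad/s

ω = |q|B/m.
ω = (1.602×10⁻¹⁹)(0.304)/9.109×10⁻³¹ ≈ 5.35×10¹⁰ rad/s.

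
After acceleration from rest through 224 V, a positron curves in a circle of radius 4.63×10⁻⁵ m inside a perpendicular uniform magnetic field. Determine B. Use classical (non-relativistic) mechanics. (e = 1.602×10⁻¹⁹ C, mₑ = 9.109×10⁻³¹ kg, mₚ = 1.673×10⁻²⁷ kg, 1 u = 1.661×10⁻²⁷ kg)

B ≈ 1.09 T

v = √(2|q|V/m) = √(2·1.602×10⁻¹⁹·224/9.109×10⁻³¹) ≈ 8.876×10⁶ m/s.
B = mv/(|q|r) = (9.109×10⁻³¹)(8.876×10⁶)/((1.602×10⁻¹⁹)(4.63×10⁻⁵)) ≈ 1.09 T.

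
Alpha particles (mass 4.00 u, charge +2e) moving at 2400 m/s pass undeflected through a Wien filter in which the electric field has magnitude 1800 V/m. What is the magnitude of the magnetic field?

Balance of forces in the selector: qE = qvB ⇒ B = E/v.
B = 1800/2400 = 0.75 T.

B = 0.75 T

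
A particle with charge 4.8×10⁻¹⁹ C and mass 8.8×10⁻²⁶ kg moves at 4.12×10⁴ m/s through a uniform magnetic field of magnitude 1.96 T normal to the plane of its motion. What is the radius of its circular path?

r ≈ 3.85×10⁻³ m

The magnetic force provides the centripetal force: |q|vB = mv²/r.
r = mv/(|q|B) = (8.8×10⁻²⁶)(4.12×10⁴)/((4.8×10⁻¹⁹)(1.96)) ≈ 3.85×10⁻³ m.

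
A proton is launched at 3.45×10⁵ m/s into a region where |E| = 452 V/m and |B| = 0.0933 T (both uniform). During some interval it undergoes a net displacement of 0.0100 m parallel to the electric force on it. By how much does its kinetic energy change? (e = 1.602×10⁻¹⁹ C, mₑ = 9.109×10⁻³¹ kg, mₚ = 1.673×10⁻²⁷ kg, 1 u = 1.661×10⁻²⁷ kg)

ΔKE ≈ 7.24×10⁻¹⁹ J

The magnetic force is always ⟂ v and does no work; only the electric force changes KE.
ΔKE = F_E · d = |q|E d = (1.602×10⁻¹⁹)(452)(0.0100) ≈ 7.24×10⁻¹⁹ J.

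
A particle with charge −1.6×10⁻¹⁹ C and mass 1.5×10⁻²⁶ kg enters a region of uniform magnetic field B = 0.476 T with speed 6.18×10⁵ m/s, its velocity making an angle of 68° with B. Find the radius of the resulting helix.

v⊥ = v sinθ = 6.18×10⁵·sin68° ≈ 5.730×10⁵ m/s.
r = m v⊥/(|q|B) = (1.5×10⁻²⁶)(5.730×10⁵)/((1.6×10⁻¹⁹)(0.476)) ≈ 0.113 m.

r ≈ 0.113 m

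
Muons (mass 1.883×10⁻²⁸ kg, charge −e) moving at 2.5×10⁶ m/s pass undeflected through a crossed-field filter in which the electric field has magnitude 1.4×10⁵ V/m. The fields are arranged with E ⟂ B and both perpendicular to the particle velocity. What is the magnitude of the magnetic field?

Balance of forces in the selector: qE = qvB ⇒ B = E/v.
B = 1.4×10⁵/2.5×10⁶ = 0.056 T.

B = 0.056 T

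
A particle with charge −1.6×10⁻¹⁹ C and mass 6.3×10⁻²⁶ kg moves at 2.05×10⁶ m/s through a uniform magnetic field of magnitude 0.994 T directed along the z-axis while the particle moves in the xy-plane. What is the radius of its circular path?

r ≈ 0.812 m

The magnetic force provides the centripetal force: |q|vB = mv²/r.
r = mv/(|q|B) = (6.3×10⁻²⁶)(2.05×10⁶)/((1.6×10⁻¹⁹)(0.994)) ≈ 0.812 m.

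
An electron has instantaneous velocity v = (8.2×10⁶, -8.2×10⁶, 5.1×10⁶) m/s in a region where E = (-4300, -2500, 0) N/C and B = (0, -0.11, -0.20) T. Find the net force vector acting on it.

v×B = (2.20×10⁶, 1.64×10⁶, -9.02×10⁵) N/C.
E + v×B = (2.20×10⁶, 1.64×10⁶, -9.02×10⁵) N/C.
F = q(E + v×B) = (−1.602×10⁻¹⁹ C)·(2.20×10⁶, 1.64×10⁶, -9.02×10⁵) = (-3.52×10⁻¹³, -2.62×10⁻¹³, 1.45×10⁻¹³) N.

F ≈ (-3.52×10⁻¹³, -2.62×10⁻¹³, 1.45×10⁻¹³) N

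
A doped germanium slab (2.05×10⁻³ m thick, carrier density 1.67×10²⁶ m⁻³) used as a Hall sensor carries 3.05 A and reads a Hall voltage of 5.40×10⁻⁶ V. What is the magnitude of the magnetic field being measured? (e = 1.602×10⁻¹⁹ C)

B ≈ 0.0971 T

From V_H = IB/(n e t), B = V_H n e t / I.
B = (5.40×10⁻⁶)(1.67×10²⁶)(1.602×10⁻¹⁹)(2.05×10⁻³)/3.05 ≈ 0.0971 T.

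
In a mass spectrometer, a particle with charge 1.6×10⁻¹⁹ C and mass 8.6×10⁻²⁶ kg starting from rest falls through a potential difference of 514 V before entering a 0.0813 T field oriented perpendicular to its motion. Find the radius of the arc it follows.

Acceleration: |q|V = ½mv² ⇒ v = √(2|q|V/m) = √(2·1.6×10⁻¹⁹·514/8.6×10⁻²⁶) ≈ 4.373×10⁴ m/s.
In the field: r = mv/(|q|B) = (8.6×10⁻²⁶)(4.373×10⁴)/((1.6×10⁻¹⁹)(0.0813)) ≈ 0.289 m.

r ≈ 0.289 m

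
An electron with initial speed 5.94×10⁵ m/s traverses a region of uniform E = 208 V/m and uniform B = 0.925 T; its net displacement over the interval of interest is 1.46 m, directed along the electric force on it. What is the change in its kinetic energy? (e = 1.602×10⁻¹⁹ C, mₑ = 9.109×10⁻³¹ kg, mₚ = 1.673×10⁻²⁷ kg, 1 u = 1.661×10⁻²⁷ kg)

ΔKE ≈ 4.86×10⁻¹⁷ J

The magnetic force is always ⟂ v and does no work; only the electric force changes KE.
ΔKE = F_E · d = |q|E d = (1.602×10⁻¹⁹)(208)(1.46) ≈ 4.86×10⁻¹⁷ J.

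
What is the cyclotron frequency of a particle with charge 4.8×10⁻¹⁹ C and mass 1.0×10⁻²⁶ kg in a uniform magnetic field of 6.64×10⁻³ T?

f = |q|B/(2πm).
f = (4.8×10⁻¹⁹)(6.64×10⁻³)/(2π·1.0×10⁻²⁶) ≈ 5.07×10⁴ Hz.

f ≈ 5.07×10⁴ Hz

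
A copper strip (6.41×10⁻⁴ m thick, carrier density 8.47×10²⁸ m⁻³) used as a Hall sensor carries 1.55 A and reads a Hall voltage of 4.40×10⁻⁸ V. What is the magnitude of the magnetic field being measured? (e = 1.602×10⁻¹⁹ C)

B ≈ 0.247 T

From V_H = IB/(n e t), B = V_H n e t / I.
B = (4.40×10⁻⁸)(8.47×10²⁸)(1.602×10⁻¹⁹)(6.41×10⁻⁴)/1.55 ≈ 0.247 T.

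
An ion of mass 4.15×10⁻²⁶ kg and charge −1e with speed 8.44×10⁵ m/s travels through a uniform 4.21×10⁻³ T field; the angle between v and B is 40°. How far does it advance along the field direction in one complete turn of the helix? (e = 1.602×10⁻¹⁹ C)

v∥ = v cosθ = 8.44×10⁵·cos40° ≈ 6.465×10⁵ m/s.
T = 2πm/(|q|B) = 2π(4.15×10⁻²⁶)/((1.602×10⁻¹⁹)(4.21×10⁻³)) ≈ 3.866×10⁻⁴ s.
pitch = v∥ T = (6.465×10⁵)(3.866×10⁻⁴) ≈ 250 m.

p ≈ 250 m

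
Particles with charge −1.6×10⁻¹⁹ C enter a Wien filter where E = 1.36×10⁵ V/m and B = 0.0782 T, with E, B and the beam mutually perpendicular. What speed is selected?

Zero net Lorentz force requires |qE| = |q v×B|, i.e. E = vB.
v = E/B = 1.36×10⁵/0.0782 = 1.74×10⁶ m/s.

v = 1.74×10⁶ m/s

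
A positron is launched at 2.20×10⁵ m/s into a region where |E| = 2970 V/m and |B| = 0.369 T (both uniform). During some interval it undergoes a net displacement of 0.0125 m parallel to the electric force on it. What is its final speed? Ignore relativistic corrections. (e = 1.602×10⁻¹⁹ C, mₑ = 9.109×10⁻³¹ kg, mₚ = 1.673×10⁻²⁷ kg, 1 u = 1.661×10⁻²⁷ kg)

B does no work; ΔKE = |q|E d.
½mv_f² = ½mv₀² + |q|Ed = ½(9.109×10⁻³¹)(2.20×10⁵)² + (1.602×10⁻¹⁹)(2970)(0.0125) ≈ 2.204×10⁻²⁰ J + 5.947×10⁻¹⁸ J ≈ 5.969×10⁻¹⁸ J.
v_f = √(2·5.969×10⁻¹⁸/9.109×10⁻³¹) ≈ 3.62×10⁶ m/s.

v_f ≈ 3.62×10⁶ m/s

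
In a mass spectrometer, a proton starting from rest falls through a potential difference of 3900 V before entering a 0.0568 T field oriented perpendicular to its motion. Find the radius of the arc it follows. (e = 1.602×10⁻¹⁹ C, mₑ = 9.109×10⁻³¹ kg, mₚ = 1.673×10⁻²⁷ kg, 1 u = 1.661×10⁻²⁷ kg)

Acceleration: |q|V = ½mv² ⇒ v = √(2|q|V/m) = √(2·1.602×10⁻¹⁹·3900/1.673×10⁻²⁷) ≈ 8.642×10⁵ m/s.
In the field: r = mv/(|q|B) = (1.673×10⁻²⁷)(8.642×10⁵)/((1.602×10⁻¹⁹)(0.0568)) ≈ 0.159 m.

r ≈ 0.159 m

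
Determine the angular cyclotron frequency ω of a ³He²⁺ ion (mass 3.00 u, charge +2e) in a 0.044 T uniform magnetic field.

ω = |q|B/m.
ω = (3.204×10⁻¹⁹)(0.044)/4.983×10⁻²⁷ ≈ 2.8×10⁶ rad/s.

ω ≈ 2.8×10⁶ rad/s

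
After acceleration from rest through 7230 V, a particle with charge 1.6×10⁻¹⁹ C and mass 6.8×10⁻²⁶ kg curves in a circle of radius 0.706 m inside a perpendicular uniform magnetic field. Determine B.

B ≈ 0.111 T

v = √(2|q|V/m) = √(2·1.6×10⁻¹⁹·7230/6.8×10⁻²⁶) ≈ 1.845×10⁵ m/s.
B = mv/(|q|r) = (6.8×10⁻²⁶)(1.845×10⁵)/((1.6×10⁻¹⁹)(0.706)) ≈ 0.111 T.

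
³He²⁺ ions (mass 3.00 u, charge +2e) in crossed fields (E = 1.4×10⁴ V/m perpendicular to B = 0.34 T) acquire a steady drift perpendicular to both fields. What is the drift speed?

In crossed fields the guiding centre drifts at v_d = |E×B|/B² = E/B, independent of charge and mass.
v_d = 1.4×10⁴/0.34 = 4.1×10⁴ m/s.

v_d ≈ 4.1×10⁴ m/s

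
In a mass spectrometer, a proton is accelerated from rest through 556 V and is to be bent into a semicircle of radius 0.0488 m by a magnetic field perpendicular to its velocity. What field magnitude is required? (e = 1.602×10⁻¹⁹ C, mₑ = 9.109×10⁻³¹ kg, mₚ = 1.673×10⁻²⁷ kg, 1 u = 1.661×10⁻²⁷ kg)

B ≈ 0.0698 T

v = √(2|q|V/m) = √(2·1.602×10⁻¹⁹·556/1.673×10⁻²⁷) ≈ 3.263×10⁵ m/s.
B = mv/(|q|r) = (1.673×10⁻²⁷)(3.263×10⁵)/((1.602×10⁻¹⁹)(0.0488)) ≈ 0.0698 T.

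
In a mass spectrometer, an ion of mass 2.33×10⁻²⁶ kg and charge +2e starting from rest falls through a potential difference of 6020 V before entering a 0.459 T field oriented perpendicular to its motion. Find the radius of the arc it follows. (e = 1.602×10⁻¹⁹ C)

r ≈ 0.0645 m

Acceleration: |q|V = ½mv² ⇒ v = √(2|q|V/m) = √(2·3.204×10⁻¹⁹·6020/2.33×10⁻²⁶) ≈ 4.069×10⁵ m/s.
In the field: r = mv/(|q|B) = (2.33×10⁻²⁶)(4.069×10⁵)/((3.204×10⁻¹⁹)(0.459)) ≈ 0.0645 m.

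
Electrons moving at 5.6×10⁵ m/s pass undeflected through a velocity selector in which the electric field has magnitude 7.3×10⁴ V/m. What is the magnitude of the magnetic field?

Balance of forces in the selector: qE = qvB ⇒ B = E/v.
B = 7.3×10⁴/5.6×10⁵ = 0.13 T.

B = 0.13 T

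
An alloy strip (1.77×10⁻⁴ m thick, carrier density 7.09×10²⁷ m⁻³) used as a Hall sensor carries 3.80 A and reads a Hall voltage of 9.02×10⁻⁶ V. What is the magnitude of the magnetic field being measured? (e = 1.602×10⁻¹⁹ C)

B ≈ 0.477 T

From V_H = IB/(n e t), B = V_H n e t / I.
B = (9.02×10⁻⁶)(7.09×10²⁷)(1.602×10⁻¹⁹)(1.77×10⁻⁴)/3.80 ≈ 0.477 T.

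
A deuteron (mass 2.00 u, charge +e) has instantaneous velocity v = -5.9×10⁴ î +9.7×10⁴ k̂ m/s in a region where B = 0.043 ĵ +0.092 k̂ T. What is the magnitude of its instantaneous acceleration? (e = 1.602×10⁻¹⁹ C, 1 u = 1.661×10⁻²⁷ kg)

v×B = (-4170, 5430, -2540) N/C.
F = q v×B = (1.602×10⁻¹⁹ C)·(-4170, 5430, -2540) = (-6.68×10⁻¹⁶, 8.70×10⁻¹⁶, -4.06×10⁻¹⁶) N.
|a| = |F|/m = 1.170×10⁻¹⁵/3.322×10⁻²⁷ ≈ 3.52×10¹¹ m/s².

|a| ≈ 3.52×10¹¹ m/s²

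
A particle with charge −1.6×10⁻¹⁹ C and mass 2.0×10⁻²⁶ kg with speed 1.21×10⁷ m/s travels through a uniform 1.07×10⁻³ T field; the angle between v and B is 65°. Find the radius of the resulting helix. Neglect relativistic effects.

v⊥ = v sinθ = 1.21×10⁷·sin65° ≈ 1.097×10⁷ m/s.
r = m v⊥/(|q|B) = (2.0×10⁻²⁶)(1.097×10⁷)/((1.6×10⁻¹⁹)(1.07×10⁻³)) ≈ 1280 m.

r ≈ 1280 m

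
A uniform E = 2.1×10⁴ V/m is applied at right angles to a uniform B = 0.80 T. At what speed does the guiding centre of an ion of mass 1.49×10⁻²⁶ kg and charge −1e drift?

v_d ≈ 2.6×10⁴ m/s

In crossed fields the guiding centre drifts at v_d = |E×B|/B² = E/B, independent of charge and mass.
v_d = 2.1×10⁴/0.80 = 2.6×10⁴ m/s.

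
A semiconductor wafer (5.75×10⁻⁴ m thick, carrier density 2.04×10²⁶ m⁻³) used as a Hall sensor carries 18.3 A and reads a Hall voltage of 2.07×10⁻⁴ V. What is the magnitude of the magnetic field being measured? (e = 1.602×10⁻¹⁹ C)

B ≈ 0.213 T

From V_H = IB/(n e t), B = V_H n e t / I.
B = (2.07×10⁻⁴)(2.04×10²⁶)(1.602×10⁻¹⁹)(5.75×10⁻⁴)/18.3 ≈ 0.213 T.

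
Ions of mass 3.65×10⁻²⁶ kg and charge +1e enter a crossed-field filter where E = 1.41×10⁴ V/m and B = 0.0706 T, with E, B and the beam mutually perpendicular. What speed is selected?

v = 2.00×10⁵ m/s

Straight-line motion ⇒ electric and magnetic forces cancel, so E = vB.
v = E/B = 1.41×10⁴/0.0706 = 2.00×10⁵ m/s.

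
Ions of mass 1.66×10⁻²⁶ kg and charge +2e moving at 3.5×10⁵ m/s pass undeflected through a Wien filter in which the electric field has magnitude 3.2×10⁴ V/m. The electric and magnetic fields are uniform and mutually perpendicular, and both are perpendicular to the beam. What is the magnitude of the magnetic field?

B = 0.091 T

Balance of forces in the selector: qE = qvB ⇒ B = E/v.
B = 3.2×10⁴/3.5×10⁵ = 0.091 T.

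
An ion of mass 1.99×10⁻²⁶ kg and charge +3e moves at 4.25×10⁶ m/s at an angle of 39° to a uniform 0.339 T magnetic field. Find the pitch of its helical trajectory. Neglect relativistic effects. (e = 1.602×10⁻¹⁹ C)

p ≈ 2.53 m

v∥ = v cosθ = 4.25×10⁶·cos39° ≈ 3.303×10⁶ m/s.
T = 2πm/(|q|B) = 2π(1.99×10⁻²⁶)/((4.806×10⁻¹⁹)(0.339)) ≈ 7.674×10⁻⁷ s.
pitch = v∥ T = (3.303×10⁶)(7.674×10⁻⁷) ≈ 2.53 m.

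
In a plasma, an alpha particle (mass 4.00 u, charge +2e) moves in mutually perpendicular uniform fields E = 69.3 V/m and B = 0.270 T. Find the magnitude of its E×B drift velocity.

In crossed fields the guiding centre drifts at v_d = |E×B|/B² = E/B, independent of charge and mass.
v_d = 69.3/0.270 = 257 m/s.

v_d ≈ 257 m/s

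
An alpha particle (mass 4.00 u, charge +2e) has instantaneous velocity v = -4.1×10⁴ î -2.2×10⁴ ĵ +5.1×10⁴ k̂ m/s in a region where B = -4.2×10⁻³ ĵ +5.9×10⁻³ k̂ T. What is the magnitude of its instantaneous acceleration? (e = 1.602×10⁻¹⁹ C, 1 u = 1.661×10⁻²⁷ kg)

|a| ≈ 1.49×10¹⁰ m/s²

v×B = (84.4, 242, 172) N/C.
F = q v×B = (3.204×10⁻¹⁹ C)·(84.4, 242, 172) = (2.70×10⁻¹⁷, 7.75×10⁻¹⁷, 5.52×10⁻¹⁷) N.
|a| = |F|/m = 9.891×10⁻¹⁷/6.644×10⁻²⁷ ≈ 1.49×10¹⁰ m/s².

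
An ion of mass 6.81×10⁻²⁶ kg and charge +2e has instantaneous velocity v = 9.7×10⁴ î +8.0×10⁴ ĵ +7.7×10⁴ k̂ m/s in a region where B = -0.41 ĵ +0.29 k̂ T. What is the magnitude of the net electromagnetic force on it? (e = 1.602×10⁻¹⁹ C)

|F| ≈ 2.35×10⁻¹⁴ N

v×B = (5.48×10⁴, -2.81×10⁴, -3.98×10⁴) N/C.
F = q v×B = (3.204×10⁻¹⁹ C)·(5.48×10⁴, -2.81×10⁴, -3.98×10⁴) = (1.75×10⁻¹⁴, -9.01×10⁻¹⁵, -1.27×10⁻¹⁴) N.
|F| = 2.35×10⁻¹⁴ N.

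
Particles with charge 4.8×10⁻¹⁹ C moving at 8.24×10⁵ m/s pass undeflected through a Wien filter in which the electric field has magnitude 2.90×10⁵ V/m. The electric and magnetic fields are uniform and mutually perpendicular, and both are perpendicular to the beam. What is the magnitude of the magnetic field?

Balance of forces in the selector: qE = qvB ⇒ B = E/v.
B = 2.90×10⁵/8.24×10⁵ = 0.352 T.

B = 0.352 T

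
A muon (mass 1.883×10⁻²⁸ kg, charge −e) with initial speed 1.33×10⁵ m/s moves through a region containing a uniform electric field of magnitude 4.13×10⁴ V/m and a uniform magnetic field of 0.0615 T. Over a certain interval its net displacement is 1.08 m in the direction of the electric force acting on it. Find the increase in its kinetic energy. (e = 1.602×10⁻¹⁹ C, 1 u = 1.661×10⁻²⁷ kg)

The magnetic force is always ⟂ v and does no work; only the electric force changes KE.
ΔKE = F_E · d = |q|E d = (1.602×10⁻¹⁹)(4.13×10⁴)(1.08) ≈ 7.15×10⁻¹⁵ J.

ΔKE ≈ 7.15×10⁻¹⁵ J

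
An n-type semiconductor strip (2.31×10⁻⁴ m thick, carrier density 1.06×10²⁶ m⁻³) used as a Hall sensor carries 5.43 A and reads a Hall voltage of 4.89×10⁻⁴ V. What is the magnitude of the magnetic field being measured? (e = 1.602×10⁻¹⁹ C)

From V_H = IB/(n e t), B = V_H n e t / I.
B = (4.89×10⁻⁴)(1.06×10²⁶)(1.602×10⁻¹⁹)(2.31×10⁻⁴)/5.43 ≈ 0.353 T.

B ≈ 0.353 T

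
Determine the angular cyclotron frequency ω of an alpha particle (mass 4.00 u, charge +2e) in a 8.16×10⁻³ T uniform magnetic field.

ω = |q|B/m.
ω = (3.204×10⁻¹⁹)(8.16×10⁻³)/6.644×10⁻²⁷ ≈ 3.94×10⁵ rad/s.

ω ≈ 3.94×10⁵ rad/s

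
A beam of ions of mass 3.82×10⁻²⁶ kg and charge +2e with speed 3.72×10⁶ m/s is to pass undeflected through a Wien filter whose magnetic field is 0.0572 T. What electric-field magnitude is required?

For straight-line motion qE = qvB, so E = vB.
E = 3.72×10⁶ × 0.0572 = 2.13×10⁵ V/m.

E = 2.13×10⁵ V/m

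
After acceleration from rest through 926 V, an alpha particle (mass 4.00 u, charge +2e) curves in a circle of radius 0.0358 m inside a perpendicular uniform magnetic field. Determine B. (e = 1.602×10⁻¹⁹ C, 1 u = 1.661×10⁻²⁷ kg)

B ≈ 0.173 T

v = √(2|q|V/m) = √(2·3.204×10⁻¹⁹·926/6.644×10⁻²⁷) ≈ 2.988×10⁵ m/s.
B = mv/(|q|r) = (6.644×10⁻²⁷)(2.988×10⁵)/((3.204×10⁻¹⁹)(0.0358)) ≈ 0.173 T.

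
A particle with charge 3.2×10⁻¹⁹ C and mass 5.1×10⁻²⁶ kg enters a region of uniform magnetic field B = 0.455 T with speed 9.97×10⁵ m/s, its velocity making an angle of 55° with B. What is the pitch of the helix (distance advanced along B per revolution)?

p ≈ 1.26 m

v∥ = v cosθ = 9.97×10⁵·cos55° ≈ 5.719×10⁵ m/s.
T = 2πm/(|q|B) = 2π(5.1×10⁻²⁶)/((3.2×10⁻¹⁹)(0.455)) ≈ 2.201×10⁻⁶ s.
pitch = v∥ T = (5.719×10⁵)(2.201×10⁻⁶) ≈ 1.26 m.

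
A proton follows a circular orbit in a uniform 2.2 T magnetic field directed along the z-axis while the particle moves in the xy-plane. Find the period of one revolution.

The cyclotron period depends only on m, q, B: T = 2πm/(|q|B).
T = 2π(1.673×10⁻²⁷)/((1.602×10⁻¹⁹)(2.2)) ≈ 3.0×10⁻⁸ s.

T ≈ 3.0×10⁻⁸ s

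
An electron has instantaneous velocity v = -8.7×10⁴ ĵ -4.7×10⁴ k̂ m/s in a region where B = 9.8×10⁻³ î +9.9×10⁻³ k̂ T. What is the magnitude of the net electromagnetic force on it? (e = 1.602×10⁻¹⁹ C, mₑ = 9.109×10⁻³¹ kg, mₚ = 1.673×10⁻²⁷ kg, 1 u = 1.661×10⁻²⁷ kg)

v×B = (-861, -461, 853) N/C.
F = q v×B = (−1.602×10⁻¹⁹ C)·(-861, -461, 853) = (1.38×10⁻¹⁶, 7.38×10⁻¹⁷, -1.37×10⁻¹⁶) N.
|F| = 2.08×10⁻¹⁶ N.

|F| ≈ 2.08×10⁻¹⁶ N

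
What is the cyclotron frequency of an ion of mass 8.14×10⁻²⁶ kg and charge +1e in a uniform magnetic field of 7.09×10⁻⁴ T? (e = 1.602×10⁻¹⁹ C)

f ≈ 222 Hz

f = |q|B/(2πm).
f = (1.602×10⁻¹⁹)(7.09×10⁻⁴)/(2π·8.14×10⁻²⁶) ≈ 222 Hz.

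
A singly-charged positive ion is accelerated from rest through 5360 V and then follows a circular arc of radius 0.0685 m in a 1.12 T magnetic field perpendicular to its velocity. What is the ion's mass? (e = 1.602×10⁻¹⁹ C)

Combine |q|V = ½mv² and r = mv/(|q|B): eliminate v to get m = qB²r²/(2V).
m = (1.602×10⁻¹⁹)(1.12)²(0.0685)²/(2·5360) ≈ 8.80×10⁻²⁶ kg.

m ≈ 8.80×10⁻²⁶ kg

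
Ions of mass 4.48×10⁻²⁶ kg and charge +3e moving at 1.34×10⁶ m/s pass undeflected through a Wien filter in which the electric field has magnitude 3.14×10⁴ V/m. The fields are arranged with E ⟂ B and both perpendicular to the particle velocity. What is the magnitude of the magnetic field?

B = 0.0234 T

Balance of forces in the selector: qE = qvB ⇒ B = E/v.
B = 3.14×10⁴/1.34×10⁶ = 0.0234 T.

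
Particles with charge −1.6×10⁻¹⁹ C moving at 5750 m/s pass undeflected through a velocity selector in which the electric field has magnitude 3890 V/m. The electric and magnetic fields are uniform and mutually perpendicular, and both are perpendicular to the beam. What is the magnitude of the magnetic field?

B = 0.677 T

Balance of forces in the selector: qE = qvB ⇒ B = E/v.
B = 3890/5750 = 0.677 T.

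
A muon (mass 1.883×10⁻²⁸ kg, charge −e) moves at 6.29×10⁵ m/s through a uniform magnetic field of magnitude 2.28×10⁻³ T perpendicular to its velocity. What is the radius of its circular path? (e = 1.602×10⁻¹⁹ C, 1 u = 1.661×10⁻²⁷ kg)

The magnetic force provides the centripetal force: |q|vB = mv²/r.
r = mv/(|q|B) = (1.883×10⁻²⁸)(6.29×10⁵)/((1.602×10⁻¹⁹)(2.28×10⁻³)) ≈ 0.324 m.

r ≈ 0.324 m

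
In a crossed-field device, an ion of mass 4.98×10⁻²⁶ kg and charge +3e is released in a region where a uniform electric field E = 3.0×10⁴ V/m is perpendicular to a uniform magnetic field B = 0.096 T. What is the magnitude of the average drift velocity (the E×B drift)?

v_d ≈ 3.1×10⁵ m/s

The steady drift has the magnetic force balancing the electric force, so v_d = E/B.
v_d = 3.0×10⁴/0.096 = 3.1×10⁵ m/s.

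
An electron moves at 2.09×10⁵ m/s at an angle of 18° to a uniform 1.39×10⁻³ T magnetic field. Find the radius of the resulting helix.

r ≈ 2.64×10⁻⁴ m

v⊥ = v sinθ = 2.09×10⁵·sin18° ≈ 6.458×10⁴ m/s.
r = m v⊥/(|q|B) = (9.109×10⁻³¹)(6.458×10⁴)/((1.602×10⁻¹⁹)(1.39×10⁻³)) ≈ 2.64×10⁻⁴ m.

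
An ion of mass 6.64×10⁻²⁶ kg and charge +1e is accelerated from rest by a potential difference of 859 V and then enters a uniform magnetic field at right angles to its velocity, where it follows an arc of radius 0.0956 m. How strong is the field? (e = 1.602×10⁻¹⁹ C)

v = √(2|q|V/m) = √(2·1.602×10⁻¹⁹·859/6.64×10⁻²⁶) ≈ 6.438×10⁴ m/s.
B = mv/(|q|r) = (6.64×10⁻²⁶)(6.438×10⁴)/((1.602×10⁻¹⁹)(0.0956)) ≈ 0.279 T.

B ≈ 0.279 T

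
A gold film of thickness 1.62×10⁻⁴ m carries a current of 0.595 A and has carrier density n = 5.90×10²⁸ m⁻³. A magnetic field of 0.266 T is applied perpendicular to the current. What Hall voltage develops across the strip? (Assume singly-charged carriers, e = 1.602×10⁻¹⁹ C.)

V_H = IB/(n e t).
V_H = (0.595)(0.266)/((5.90×10²⁸)(1.602×10⁻¹⁹)(1.62×10⁻⁴)) ≈ 1.03×10⁻⁷ V.

V_H ≈ 1.03×10⁻⁷ V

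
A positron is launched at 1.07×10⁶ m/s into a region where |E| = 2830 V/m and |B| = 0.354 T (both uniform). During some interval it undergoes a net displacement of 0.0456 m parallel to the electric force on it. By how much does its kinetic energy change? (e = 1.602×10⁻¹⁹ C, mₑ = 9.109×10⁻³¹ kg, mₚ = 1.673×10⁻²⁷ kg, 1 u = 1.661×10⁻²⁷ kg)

ΔKE ≈ 2.07×10⁻¹⁷ J

The magnetic force is always ⟂ v and does no work; only the electric force changes KE.
ΔKE = F_E · d = |q|E d = (1.602×10⁻¹⁹)(2830)(0.0456) ≈ 2.07×10⁻¹⁷ J.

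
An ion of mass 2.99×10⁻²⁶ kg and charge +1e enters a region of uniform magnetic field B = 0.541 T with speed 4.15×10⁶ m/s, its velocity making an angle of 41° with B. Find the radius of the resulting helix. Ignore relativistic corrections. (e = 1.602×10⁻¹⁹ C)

v⊥ = v sinθ = 4.15×10⁶·sin41° ≈ 2.723×10⁶ m/s.
r = m v⊥/(|q|B) = (2.99×10⁻²⁶)(2.723×10⁶)/((1.602×10⁻¹⁹)(0.541)) ≈ 0.939 m.

r ≈ 0.939 m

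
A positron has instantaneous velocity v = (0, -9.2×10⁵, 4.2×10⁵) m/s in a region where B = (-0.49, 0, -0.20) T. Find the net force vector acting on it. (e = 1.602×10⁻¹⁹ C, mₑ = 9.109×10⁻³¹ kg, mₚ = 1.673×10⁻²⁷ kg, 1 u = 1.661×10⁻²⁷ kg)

v×B = (1.84×10⁵, -2.06×10⁵, -4.51×10⁵) N/C.
F = q v×B = (1.602×10⁻¹⁹ C)·(1.84×10⁵, -2.06×10⁵, -4.51×10⁵) = (2.95×10⁻¹⁴, -3.30×10⁻¹⁴, -7.22×10⁻¹⁴) N.

F ≈ (2.95×10⁻¹⁴, -3.30×10⁻¹⁴, -7.22×10⁻¹⁴) N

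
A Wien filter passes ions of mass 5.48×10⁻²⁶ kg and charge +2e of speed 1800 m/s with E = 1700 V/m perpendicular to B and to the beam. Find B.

Balance of forces in the selector: qE = qvB ⇒ B = E/v.
B = 1700/1800 = 0.94 T.

B = 0.94 T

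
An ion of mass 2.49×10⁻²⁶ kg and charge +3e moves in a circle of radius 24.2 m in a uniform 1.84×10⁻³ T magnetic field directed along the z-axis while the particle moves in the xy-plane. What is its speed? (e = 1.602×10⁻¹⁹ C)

From |q|vB = mv²/r, v = |q|Br/m.
v = (4.806×10⁻¹⁹)(1.84×10⁻³)(24.2)/2.49×10⁻²⁶ ≈ 8.59×10⁵ m/s.

v ≈ 8.59×10⁵ m/s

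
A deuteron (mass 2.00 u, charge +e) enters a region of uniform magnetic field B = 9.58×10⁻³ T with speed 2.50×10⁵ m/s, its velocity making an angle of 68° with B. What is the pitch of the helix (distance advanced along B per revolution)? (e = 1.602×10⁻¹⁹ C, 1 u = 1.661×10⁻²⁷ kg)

v∥ = v cosθ = 2.50×10⁵·cos68° ≈ 9.365×10⁴ m/s.
T = 2πm/(|q|B) = 2π(3.322×10⁻²⁷)/((1.602×10⁻¹⁹)(9.58×10⁻³)) ≈ 1.360×10⁻⁵ s.
pitch = v∥ T = (9.365×10⁴)(1.360×10⁻⁵) ≈ 1.27 m.

p ≈ 1.27 m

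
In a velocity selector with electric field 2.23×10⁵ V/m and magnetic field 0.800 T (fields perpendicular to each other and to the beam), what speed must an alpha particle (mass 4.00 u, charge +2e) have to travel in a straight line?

Zero net Lorentz force requires |qE| = |q v×B|, i.e. E = vB.
v = E/B = 2.23×10⁵/0.800 = 2.79×10⁵ m/s.

v = 2.79×10⁵ m/s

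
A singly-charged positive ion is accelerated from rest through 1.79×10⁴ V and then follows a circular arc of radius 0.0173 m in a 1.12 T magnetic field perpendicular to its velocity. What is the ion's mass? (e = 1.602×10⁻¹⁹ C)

Combine |q|V = ½mv² and r = mv/(|q|B): eliminate v to get m = qB²r²/(2V).
m = (1.602×10⁻¹⁹)(1.12)²(0.0173)²/(2·1.79×10⁴) ≈ 1.68×10⁻²⁷ kg.

m ≈ 1.68×10⁻²⁷ kg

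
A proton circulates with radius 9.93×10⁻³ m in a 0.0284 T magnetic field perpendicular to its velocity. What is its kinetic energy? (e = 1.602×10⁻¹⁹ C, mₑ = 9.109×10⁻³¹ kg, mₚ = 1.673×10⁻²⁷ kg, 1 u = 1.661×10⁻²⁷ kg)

v = |q|Br/m, then KE = ½mv² = (qBr)²/(2m).
v = (1.602×10⁻¹⁹)(0.0284)(9.93×10⁻³)/1.673×10⁻²⁷ ≈ 2.700×10⁴ m/s.
KE = ½(1.673×10⁻²⁷)(2.700×10⁴)² ≈ 6.10×10⁻¹⁹ J.

KE ≈ 6.10×10⁻¹⁹ J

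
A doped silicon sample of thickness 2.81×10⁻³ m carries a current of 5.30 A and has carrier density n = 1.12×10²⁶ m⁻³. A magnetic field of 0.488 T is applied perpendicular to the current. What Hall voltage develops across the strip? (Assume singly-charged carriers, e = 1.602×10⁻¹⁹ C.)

V_H = IB/(n e t).
V_H = (5.30)(0.488)/((1.12×10²⁶)(1.602×10⁻¹⁹)(2.81×10⁻³)) ≈ 5.13×10⁻⁵ V.

V_H ≈ 5.13×10⁻⁵ V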